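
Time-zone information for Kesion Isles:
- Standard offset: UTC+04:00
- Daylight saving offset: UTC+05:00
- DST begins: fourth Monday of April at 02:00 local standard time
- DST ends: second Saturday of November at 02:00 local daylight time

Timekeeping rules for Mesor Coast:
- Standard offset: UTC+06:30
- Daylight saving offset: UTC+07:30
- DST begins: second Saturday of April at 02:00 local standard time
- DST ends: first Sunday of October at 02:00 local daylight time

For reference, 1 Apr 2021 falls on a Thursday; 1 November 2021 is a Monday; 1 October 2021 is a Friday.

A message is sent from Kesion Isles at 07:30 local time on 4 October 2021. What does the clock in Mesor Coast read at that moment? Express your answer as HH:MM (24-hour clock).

1 April 2021 is a Thursday, so the first Monday is April 5 and the fourth is April 26.
1 November 2021 is a Monday, so the first Saturday is November 6 and the second is November 13.
Daylight saving runs 26 April – 13 November; 4 October 2021 is inside that window, so Kesion Isles is at UTC+05:00.
07:30 Kesion Isles − 5h = 02:30 UTC.
1 April 2021 is a Thursday, so the first Saturday is April 3 and the second is April 10.
1 October 2021 is a Friday, so the first Sunday is October 3.
At the standard offset (UTC+06:30), 02:30 UTC + 6h30m = 09:00 Mesor Coast standard time.
Daylight saving runs 10 April – 3 October; the standard-time date in Mesor Coast, 4 October 2021, is outside that window, so Mesor Coast is on standard time at UTC+06:30.
02:30 UTC + 6h30m = 09:00 Mesor Coast.

09:00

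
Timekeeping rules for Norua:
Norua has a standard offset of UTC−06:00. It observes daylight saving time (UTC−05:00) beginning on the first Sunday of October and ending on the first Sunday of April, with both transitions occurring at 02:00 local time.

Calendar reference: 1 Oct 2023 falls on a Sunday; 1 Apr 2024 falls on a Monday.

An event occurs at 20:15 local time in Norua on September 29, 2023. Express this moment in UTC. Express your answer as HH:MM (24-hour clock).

1 October 2023 is a Sunday, so the first Sunday is October 1.
1 April 2024 is a Monday, so the first Sunday is April 7.
Daylight saving runs 1 October 2023 – 7 April 2024; September 29, 2023 is outside that window, so Norua is on standard time at UTC−06:00.
20:15 local + 6h = 02:15 UTC (rolling into the next day, 30 September 2023).

02:15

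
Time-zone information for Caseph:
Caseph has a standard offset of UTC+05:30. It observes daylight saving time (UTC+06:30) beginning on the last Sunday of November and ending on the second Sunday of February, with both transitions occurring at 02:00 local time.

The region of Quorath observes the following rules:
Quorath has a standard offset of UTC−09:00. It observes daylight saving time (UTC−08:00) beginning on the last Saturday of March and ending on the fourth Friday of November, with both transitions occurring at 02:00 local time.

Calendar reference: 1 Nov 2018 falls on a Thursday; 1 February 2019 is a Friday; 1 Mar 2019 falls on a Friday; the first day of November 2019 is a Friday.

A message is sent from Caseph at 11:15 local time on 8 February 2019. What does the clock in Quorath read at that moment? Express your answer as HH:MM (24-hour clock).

1 November 2018 is a Thursday, so Sundays fall on 4, 11, 18, 25; the last is November 25.
1 February 2019 is a Friday, so the first Sunday is February 3 and the second is February 10.
8 February 2019 lies within the daylight-saving period (25 November 2018 – 10 February 2019), so Caseph is on daylight time, UTC+06:30.
11:15 Caseph − 6h30m = 04:45 UTC.
1 March 2019 is a Friday, so Saturdays fall on 2, 9, 16, 23, 30; the last is March 30.
1 November 2019 is a Friday, so the first Friday is November 1 and the fourth is November 22.
At the standard offset (UTC−09:00), 04:45 UTC − 9h = 19:45 Quorath standard time (rolling into the previous day, 7 February 2019).
The standard-time date in Quorath, 7 February 2019, does not fall between 30 March and 22 November, so daylight saving is not in effect and Quorath is at UTC−09:00.
04:45 UTC − 9h = 19:45 Quorath (rolling into the previous day, 7 February 2019).

19:45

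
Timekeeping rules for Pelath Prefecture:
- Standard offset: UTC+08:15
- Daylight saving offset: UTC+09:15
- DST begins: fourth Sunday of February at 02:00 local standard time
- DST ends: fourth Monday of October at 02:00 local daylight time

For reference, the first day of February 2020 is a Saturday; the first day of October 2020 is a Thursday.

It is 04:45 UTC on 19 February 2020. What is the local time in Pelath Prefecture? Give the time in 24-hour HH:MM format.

1 February 2020 is a Saturday, so the first Sunday is February 2 and the fourth is February 23.
1 October 2020 is a Thursday, so the first Monday is October 5 and the fourth is October 26.
At the standard offset (UTC+08:15), 04:45 UTC + 8h15m = 13:00 Pelath Prefecture standard time.
Daylight saving runs 23 February – 26 October; the standard-time date in Pelath Prefecture, 19 February 2020, is outside that window, so Pelath Prefecture is on standard time at UTC+08:15.
04:45 UTC + 8h15m = 13:00 local.

13:00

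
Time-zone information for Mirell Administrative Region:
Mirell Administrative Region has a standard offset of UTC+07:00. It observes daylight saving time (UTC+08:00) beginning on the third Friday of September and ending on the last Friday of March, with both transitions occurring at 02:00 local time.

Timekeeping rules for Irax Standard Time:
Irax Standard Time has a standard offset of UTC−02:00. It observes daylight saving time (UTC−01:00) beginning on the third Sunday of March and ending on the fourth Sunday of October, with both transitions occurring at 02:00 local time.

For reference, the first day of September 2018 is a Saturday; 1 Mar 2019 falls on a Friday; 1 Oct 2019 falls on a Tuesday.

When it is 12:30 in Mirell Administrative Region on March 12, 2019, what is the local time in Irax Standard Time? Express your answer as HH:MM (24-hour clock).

02:30

1 September 2018 is a Saturday, so the first Friday is September 7 and the third is September 21.
1 March 2019 is a Friday, so Fridays fall on 1, 8, 15, 22, 29; the last is March 29.
March 12, 2019 falls between 21 September 2018 and 29 March 2019, so daylight saving is in effect and Mirell Administrative Region is at UTC+08:00.
12:30 Mirell Administrative Region − 8h = 04:30 UTC.
1 March 2019 is a Friday, so the first Sunday is March 3 and the third is March 17.
1 October 2019 is a Tuesday, so the first Sunday is October 6 and the fourth is October 27.
At the standard offset (UTC−02:00), 04:30 UTC − 2h = 02:30 Irax Standard Time standard time.
The standard-time date in Irax Standard Time, March 12, 2019, is outside the daylight-saving period (17 March – 27 October), so Irax Standard Time is on standard time, UTC−02:00.
04:30 UTC − 2h = 02:30 Irax Standard Time.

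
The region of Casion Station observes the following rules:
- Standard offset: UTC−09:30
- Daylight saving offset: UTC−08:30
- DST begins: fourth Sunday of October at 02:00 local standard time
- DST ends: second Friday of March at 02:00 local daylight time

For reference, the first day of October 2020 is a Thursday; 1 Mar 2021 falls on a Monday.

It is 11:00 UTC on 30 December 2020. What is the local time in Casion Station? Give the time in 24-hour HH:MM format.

1 October 2020 is a Thursday, so the first Sunday is October 4 and the fourth is October 25.
1 March 2021 is a Monday, so the first Friday is March 5 and the second is March 12.
At the standard offset (UTC−09:30), 11:00 UTC − 9h30m = 01:30 Casion Station standard time.
The standard-time date in Casion Station, 30 December 2020, lies within the daylight-saving period (25 October 2020 – 12 March 2021), so Casion Station is on daylight time, UTC−08:30.
11:00 UTC − 8h30m = 02:30 local.

02:30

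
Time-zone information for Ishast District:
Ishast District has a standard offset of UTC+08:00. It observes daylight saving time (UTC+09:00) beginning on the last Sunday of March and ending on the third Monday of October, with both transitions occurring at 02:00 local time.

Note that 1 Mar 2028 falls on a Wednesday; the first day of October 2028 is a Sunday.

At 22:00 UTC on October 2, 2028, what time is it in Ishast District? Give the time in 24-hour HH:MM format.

07:00

1 March 2028 is a Wednesday, so Sundays fall on 5, 12, 19, 26; the last is March 26.
1 October 2028 is a Sunday, so the first Monday is October 2 and the third is October 16.
At the standard offset (UTC+08:00), 22:00 UTC + 8h = 06:00 Ishast District standard time (rolling into the next day, 3 October 2028).
Daylight saving runs 26 March – 16 October; the standard-time date in Ishast District, October 3, 2028, is inside that window, so Ishast District is at UTC+09:00.
22:00 UTC + 9h = 07:00 local (rolling into the next day, 3 October 2028).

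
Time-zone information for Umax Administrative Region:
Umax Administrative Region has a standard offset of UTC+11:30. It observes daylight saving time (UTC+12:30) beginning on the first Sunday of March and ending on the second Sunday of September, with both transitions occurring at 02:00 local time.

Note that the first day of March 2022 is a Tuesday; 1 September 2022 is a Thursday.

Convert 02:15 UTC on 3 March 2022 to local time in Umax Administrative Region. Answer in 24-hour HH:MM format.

13:45

1 March 2022 is a Tuesday, so the first Sunday is March 6.
1 September 2022 is a Thursday, so the first Sunday is September 4 and the second is September 11.
At the standard offset (UTC+11:30), 02:15 UTC + 11h30m = 13:45 Umax Administrative Region standard time.
The standard-time date in Umax Administrative Region, 3 March 2022, does not fall between 6 March and 11 September, so daylight saving is not in effect and Umax Administrative Region is at UTC+11:30.
02:15 UTC + 11h30m = 13:45 local.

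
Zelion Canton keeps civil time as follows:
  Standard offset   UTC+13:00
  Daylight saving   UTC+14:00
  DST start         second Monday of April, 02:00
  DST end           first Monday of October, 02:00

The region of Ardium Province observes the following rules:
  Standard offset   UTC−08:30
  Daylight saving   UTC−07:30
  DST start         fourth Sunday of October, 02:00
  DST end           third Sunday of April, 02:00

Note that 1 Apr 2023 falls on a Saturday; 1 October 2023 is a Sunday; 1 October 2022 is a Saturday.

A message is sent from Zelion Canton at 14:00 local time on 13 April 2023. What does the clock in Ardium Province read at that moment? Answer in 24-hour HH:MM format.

1 April 2023 is a Saturday, so the first Monday is April 3 and the second is April 10.
1 October 2023 is a Sunday, so the first Monday is October 2.
13 April 2023 falls between 10 April and 2 October, so daylight saving is in effect and Zelion Canton is at UTC+14:00.
14:00 Zelion Canton − 14h = 00:00 UTC.
1 October 2022 is a Saturday, so the first Sunday is October 2 and the fourth is October 23.
1 April 2023 is a Saturday, so the first Sunday is April 2 and the third is April 16.
At the standard offset (UTC−08:30), 00:00 UTC − 8h30m = 15:30 Ardium Province standard time (rolling into the previous day, 12 April 2023).
The standard-time date in Ardium Province, 12 April 2023, lies within the daylight-saving period (23 October 2022 – 16 April 2023), so Ardium Province is on daylight time, UTC−07:30.
00:00 UTC − 7h30m = 16:30 Ardium Province (rolling into the previous day, 12 April 2023).

16:30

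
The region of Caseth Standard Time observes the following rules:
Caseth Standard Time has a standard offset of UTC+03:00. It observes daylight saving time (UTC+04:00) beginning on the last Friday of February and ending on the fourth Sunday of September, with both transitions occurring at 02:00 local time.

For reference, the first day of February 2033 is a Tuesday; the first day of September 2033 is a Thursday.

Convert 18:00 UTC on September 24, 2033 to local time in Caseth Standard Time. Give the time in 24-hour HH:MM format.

22:00

1 February 2033 is a Tuesday, so Fridays fall on 4, 11, 18, 25; the last is February 25.
1 September 2033 is a Thursday, so the first Sunday is September 4 and the fourth is September 25.
At the standard offset (UTC+03:00), 18:00 UTC + 3h = 21:00 Caseth Standard Time standard time.
The standard-time date in Caseth Standard Time, September 24, 2033, falls between 25 February and 25 September, so daylight saving is in effect and Caseth Standard Time is at UTC+04:00.
18:00 UTC + 4h = 22:00 local.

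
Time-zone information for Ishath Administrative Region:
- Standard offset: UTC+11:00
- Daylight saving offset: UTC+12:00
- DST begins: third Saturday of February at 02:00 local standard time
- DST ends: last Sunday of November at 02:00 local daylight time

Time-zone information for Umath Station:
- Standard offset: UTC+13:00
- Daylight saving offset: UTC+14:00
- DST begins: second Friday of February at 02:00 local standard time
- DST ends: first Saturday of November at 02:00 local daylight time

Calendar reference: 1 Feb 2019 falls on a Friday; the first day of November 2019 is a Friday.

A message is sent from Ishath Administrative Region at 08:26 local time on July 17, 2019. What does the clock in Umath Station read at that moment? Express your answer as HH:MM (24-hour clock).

10:26

1 February 2019 is a Friday, so the first Saturday is February 2 and the third is February 16.
1 November 2019 is a Friday, so Sundays fall on 3, 10, 17, 24; the last is November 24.
July 17, 2019 lies within the daylight-saving period (16 February – 24 November), so Ishath Administrative Region is on daylight time, UTC+12:00.
08:26 Ishath Administrative Region − 12h = 20:26 UTC (rolling into the previous day, 16 July 2019).
1 February 2019 is a Friday, so the first Friday is February 1 and the second is February 8.
1 November 2019 is a Friday, so the first Saturday is November 2.
At the standard offset (UTC+13:00), 20:26 UTC + 13h = 09:26 Umath Station standard time (rolling into the next day, 17 July 2019).
The standard-time date in Umath Station, July 17, 2019, falls between 8 February and 2 November, so daylight saving is in effect and Umath Station is at UTC+14:00.
20:26 UTC + 14h = 10:26 Umath Station (rolling into the next day, 17 July 2019).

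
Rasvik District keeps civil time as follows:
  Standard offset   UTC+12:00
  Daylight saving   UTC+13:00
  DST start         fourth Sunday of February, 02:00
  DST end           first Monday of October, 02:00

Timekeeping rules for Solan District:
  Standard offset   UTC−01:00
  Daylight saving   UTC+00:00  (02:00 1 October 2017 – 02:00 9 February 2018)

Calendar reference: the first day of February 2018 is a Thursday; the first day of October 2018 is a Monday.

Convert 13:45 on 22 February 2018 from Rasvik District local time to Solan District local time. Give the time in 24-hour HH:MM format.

00:45

1 February 2018 is a Thursday, so the first Sunday is February 4 and the fourth is February 25.
1 October 2018 is a Monday, so the first Monday is October 1.
Daylight saving runs 25 February – 1 October; 22 February 2018 is outside that window, so Rasvik District is on standard time at UTC+12:00.
13:45 Rasvik District − 12h = 01:45 UTC.
At the standard offset (UTC−01:00), 01:45 UTC − 1h = 00:45 Solan District standard time.
The standard-time date in Solan District, 22 February 2018, is outside the daylight-saving period (1 October 2017 – 9 February 2018), so Solan District is on standard time, UTC−01:00.
01:45 UTC − 1h = 00:45 Solan District.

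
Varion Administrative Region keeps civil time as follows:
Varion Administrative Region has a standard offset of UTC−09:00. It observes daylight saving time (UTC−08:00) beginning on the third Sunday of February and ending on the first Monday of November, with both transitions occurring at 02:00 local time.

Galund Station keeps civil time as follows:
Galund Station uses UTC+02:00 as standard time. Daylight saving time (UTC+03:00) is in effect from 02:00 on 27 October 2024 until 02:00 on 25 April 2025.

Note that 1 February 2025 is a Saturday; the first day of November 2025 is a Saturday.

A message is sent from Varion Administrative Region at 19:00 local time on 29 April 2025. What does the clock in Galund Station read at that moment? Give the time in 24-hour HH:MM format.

05:00

1 February 2025 is a Saturday, so the first Sunday is February 2 and the third is February 16.
1 November 2025 is a Saturday, so the first Monday is November 3.
Daylight saving runs 16 February – 3 November; 29 April 2025 is inside that window, so Varion Administrative Region is at UTC−08:00.
19:00 Varion Administrative Region + 8h = 03:00 UTC (rolling into the next day, 30 April 2025).
At the standard offset (UTC+02:00), 03:00 UTC + 2h = 05:00 Galund Station standard time.
Daylight saving runs 27 October 2024 – 25 April 2025; the standard-time date in Galund Station, 30 April 2025, is outside that window, so Galund Station is on standard time at UTC+02:00.
03:00 UTC + 2h = 05:00 Galund Station.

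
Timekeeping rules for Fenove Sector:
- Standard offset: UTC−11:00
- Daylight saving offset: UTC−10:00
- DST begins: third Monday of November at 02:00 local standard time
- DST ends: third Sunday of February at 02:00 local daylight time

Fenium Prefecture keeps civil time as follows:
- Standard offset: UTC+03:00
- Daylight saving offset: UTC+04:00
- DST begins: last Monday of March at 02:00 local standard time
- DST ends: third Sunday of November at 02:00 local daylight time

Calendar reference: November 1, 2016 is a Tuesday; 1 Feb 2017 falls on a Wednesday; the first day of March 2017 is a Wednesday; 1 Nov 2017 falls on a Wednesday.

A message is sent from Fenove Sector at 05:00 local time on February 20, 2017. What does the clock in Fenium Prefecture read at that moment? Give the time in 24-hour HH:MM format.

1 November 2016 is a Tuesday, so the first Monday is November 7 and the third is November 21.
1 February 2017 is a Wednesday, so the first Sunday is February 5 and the third is February 19.
Daylight saving runs 21 November 2016 – 19 February 2017; February 20, 2017 is outside that window, so Fenove Sector is on standard time at UTC−11:00.
05:00 Fenove Sector + 11h = 16:00 UTC.
1 March 2017 is a Wednesday, so Mondays fall on 6, 13, 20, 27; the last is March 27.
1 November 2017 is a Wednesday, so the first Sunday is November 5 and the third is November 19.
At the standard offset (UTC+03:00), 16:00 UTC + 3h = 19:00 Fenium Prefecture standard time.
The standard-time date in Fenium Prefecture, February 20, 2017, does not fall between 27 March and 19 November, so daylight saving is not in effect and Fenium Prefecture is at UTC+03:00.
16:00 UTC + 3h = 19:00 Fenium Prefecture.

19:00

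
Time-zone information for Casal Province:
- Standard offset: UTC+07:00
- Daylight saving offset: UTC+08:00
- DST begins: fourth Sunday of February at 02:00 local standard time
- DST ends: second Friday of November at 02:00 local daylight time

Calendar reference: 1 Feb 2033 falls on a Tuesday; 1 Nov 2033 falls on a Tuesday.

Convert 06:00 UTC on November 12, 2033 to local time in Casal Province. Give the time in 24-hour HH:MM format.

13:00

1 February 2033 is a Tuesday, so the first Sunday is February 6 and the fourth is February 27.
1 November 2033 is a Tuesday, so the first Friday is November 4 and the second is November 11.
At the standard offset (UTC+07:00), 06:00 UTC + 7h = 13:00 Casal Province standard time.
Daylight saving runs 27 February – 11 November; the standard-time date in Casal Province, November 12, 2033, is outside that window, so Casal Province is on standard time at UTC+07:00.
06:00 UTC + 7h = 13:00 local.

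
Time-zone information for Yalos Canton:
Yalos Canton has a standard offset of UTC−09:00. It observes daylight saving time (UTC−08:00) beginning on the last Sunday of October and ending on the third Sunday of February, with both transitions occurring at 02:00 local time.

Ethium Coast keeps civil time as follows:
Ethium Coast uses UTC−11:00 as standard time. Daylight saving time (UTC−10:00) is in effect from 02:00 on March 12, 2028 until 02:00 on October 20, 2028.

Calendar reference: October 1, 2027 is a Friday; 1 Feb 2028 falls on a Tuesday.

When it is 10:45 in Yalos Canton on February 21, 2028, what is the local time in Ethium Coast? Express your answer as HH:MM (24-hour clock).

08:45

1 October 2027 is a Friday, so Sundays fall on 3, 10, 17, 24, 31; the last is October 31.
1 February 2028 is a Tuesday, so the first Sunday is February 6 and the third is February 20.
February 21, 2028 does not fall between 31 October 2027 and 20 February 2028, so daylight saving is not in effect and Yalos Canton is at UTC−09:00.
10:45 Yalos Canton + 9h = 19:45 UTC.
At the standard offset (UTC−11:00), 19:45 UTC − 11h = 08:45 Ethium Coast standard time.
Daylight saving runs 12 March – 20 October; the standard-time date in Ethium Coast, February 21, 2028, is outside that window, so Ethium Coast is on standard time at UTC−11:00.
19:45 UTC − 11h = 08:45 Ethium Coast.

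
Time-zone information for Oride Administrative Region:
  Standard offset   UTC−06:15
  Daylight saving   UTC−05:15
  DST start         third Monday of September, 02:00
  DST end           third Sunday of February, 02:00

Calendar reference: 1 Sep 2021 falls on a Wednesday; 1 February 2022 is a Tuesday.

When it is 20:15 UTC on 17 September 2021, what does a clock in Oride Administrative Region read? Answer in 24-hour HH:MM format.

1 September 2021 is a Wednesday, so the first Monday is September 6 and the third is September 20.
1 February 2022 is a Tuesday, so the first Sunday is February 6 and the third is February 20.
At the standard offset (UTC−06:15), 20:15 UTC − 6h15m = 14:00 Oride Administrative Region standard time.
The standard-time date in Oride Administrative Region, 17 September 2021, does not fall between 20 September 2021 and 20 February 2022, so daylight saving is not in effect and Oride Administrative Region is at UTC−06:15.
20:15 UTC − 6h15m = 14:00 local.

14:00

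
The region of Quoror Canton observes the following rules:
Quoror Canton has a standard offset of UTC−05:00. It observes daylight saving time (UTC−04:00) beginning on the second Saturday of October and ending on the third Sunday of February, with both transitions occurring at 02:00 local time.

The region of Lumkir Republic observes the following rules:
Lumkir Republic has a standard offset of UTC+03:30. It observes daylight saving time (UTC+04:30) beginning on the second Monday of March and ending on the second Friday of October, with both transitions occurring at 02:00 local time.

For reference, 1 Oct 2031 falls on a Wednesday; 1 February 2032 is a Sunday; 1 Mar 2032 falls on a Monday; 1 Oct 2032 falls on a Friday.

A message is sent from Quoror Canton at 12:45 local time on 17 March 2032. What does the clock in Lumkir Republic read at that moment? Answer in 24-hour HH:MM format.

1 October 2031 is a Wednesday, so the first Saturday is October 4 and the second is October 11.
1 February 2032 is a Sunday, so the first Sunday is February 1 and the third is February 15.
Daylight saving runs 11 October 2031 – 15 February 2032; 17 March 2032 is outside that window, so Quoror Canton is on standard time at UTC−05:00.
12:45 Quoror Canton + 5h = 17:45 UTC.
1 March 2032 is a Monday, so the first Monday is March 1 and the second is March 8.
1 October 2032 is a Friday, so the first Friday is October 1 and the second is October 8.
At the standard offset (UTC+03:30), 17:45 UTC + 3h30m = 21:15 Lumkir Republic standard time.
The standard-time date in Lumkir Republic, 17 March 2032, falls between 8 March and 8 October, so daylight saving is in effect and Lumkir Republic is at UTC+04:30.
17:45 UTC + 4h30m = 22:15 Lumkir Republic.

22:15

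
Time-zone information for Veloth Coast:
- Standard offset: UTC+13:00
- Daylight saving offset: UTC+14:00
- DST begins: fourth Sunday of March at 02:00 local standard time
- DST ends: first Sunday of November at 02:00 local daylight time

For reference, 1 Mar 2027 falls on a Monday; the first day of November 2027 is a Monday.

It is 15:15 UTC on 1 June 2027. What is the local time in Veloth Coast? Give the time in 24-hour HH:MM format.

1 March 2027 is a Monday, so the first Sunday is March 7 and the fourth is March 28.
1 November 2027 is a Monday, so the first Sunday is November 7.
At the standard offset (UTC+13:00), 15:15 UTC + 13h = 04:15 Veloth Coast standard time (rolling into the next day, 2 June 2027).
The standard-time date in Veloth Coast, 2 June 2027, lies within the daylight-saving period (28 March – 7 November), so Veloth Coast is on daylight time, UTC+14:00.
15:15 UTC + 14h = 05:15 local (rolling into the next day, 2 June 2027).

05:15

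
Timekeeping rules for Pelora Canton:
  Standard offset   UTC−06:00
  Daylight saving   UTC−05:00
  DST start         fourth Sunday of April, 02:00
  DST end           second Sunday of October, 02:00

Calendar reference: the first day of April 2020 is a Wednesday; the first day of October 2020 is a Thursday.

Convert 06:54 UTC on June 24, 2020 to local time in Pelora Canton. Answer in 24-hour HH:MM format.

1 April 2020 is a Wednesday, so the first Sunday is April 5 and the fourth is April 26.
1 October 2020 is a Thursday, so the first Sunday is October 4 and the second is October 11.
At the standard offset (UTC−06:00), 06:54 UTC − 6h = 00:54 Pelora Canton standard time.
The standard-time date in Pelora Canton, June 24, 2020, lies within the daylight-saving period (26 April – 11 October), so Pelora Canton is on daylight time, UTC−05:00.
06:54 UTC − 5h = 01:54 local.

01:54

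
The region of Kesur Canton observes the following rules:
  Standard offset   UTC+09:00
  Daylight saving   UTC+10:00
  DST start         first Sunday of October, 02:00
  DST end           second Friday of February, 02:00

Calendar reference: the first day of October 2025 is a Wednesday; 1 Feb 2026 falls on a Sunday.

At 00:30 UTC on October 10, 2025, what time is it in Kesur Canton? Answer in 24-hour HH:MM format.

10:30

1 October 2025 is a Wednesday, so the first Sunday is October 5.
1 February 2026 is a Sunday, so the first Friday is February 6 and the second is February 13.
At the standard offset (UTC+09:00), 00:30 UTC + 9h = 09:30 Kesur Canton standard time.
Daylight saving runs 5 October 2025 – 13 February 2026; the standard-time date in Kesur Canton, October 10, 2025, is inside that window, so Kesur Canton is at UTC+10:00.
00:30 UTC + 10h = 10:30 local.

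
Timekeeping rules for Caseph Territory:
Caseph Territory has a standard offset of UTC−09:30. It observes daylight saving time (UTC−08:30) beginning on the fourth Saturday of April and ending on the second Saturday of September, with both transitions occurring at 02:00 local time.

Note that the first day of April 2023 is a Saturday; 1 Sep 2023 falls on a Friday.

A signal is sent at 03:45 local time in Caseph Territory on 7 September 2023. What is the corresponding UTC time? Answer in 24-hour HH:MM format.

1 April 2023 is a Saturday, so the first Saturday is April 1 and the fourth is April 22.
1 September 2023 is a Friday, so the first Saturday is September 2 and the second is September 9.
Daylight saving runs 22 April – 9 September; 7 September 2023 is inside that window, so Caseph Territory is at UTC−08:30.
03:45 local + 8h30m = 12:15 UTC.

12:15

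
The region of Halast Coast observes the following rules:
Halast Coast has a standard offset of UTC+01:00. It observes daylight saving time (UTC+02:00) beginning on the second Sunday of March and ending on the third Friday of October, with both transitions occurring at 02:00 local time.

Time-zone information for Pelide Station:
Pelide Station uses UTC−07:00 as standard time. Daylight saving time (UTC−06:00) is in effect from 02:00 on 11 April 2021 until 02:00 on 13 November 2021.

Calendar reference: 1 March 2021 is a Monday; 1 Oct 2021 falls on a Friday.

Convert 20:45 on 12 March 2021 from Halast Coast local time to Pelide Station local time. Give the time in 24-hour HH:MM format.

1 March 2021 is a Monday, so the first Sunday is March 7 and the second is March 14.
1 October 2021 is a Friday, so the first Friday is October 1 and the third is October 15.
Daylight saving runs 14 March – 15 October; 12 March 2021 is outside that window, so Halast Coast is on standard time at UTC+01:00.
20:45 Halast Coast − 1h = 19:45 UTC.
At the standard offset (UTC−07:00), 19:45 UTC − 7h = 12:45 Pelide Station standard time.
The standard-time date in Pelide Station, 12 March 2021, does not fall between 11 April and 13 November, so daylight saving is not in effect and Pelide Station is at UTC−07:00.
19:45 UTC − 7h = 12:45 Pelide Station.

12:45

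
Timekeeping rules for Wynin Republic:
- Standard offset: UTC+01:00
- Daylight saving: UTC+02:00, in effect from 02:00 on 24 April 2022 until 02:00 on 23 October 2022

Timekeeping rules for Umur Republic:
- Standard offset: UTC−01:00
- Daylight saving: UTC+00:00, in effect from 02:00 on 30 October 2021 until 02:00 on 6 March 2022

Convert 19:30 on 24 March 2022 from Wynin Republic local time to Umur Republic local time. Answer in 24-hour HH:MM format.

17:30

24 March 2022 does not fall between 24 April and 23 October, so daylight saving is not in effect and Wynin Republic is at UTC+01:00.
19:30 Wynin Republic − 1h = 18:30 UTC.
At the standard offset (UTC−01:00), 18:30 UTC − 1h = 17:30 Umur Republic standard time.
The standard-time date in Umur Republic, 24 March 2022, does not fall between 30 October 2021 and 6 March 2022, so daylight saving is not in effect and Umur Republic is at UTC−01:00.
18:30 UTC − 1h = 17:30 Umur Republic.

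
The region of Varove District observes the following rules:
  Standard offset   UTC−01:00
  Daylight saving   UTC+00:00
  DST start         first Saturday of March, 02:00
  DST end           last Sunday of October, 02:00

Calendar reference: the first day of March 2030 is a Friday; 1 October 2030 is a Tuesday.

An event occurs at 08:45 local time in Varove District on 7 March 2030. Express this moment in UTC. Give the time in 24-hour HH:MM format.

1 March 2030 is a Friday, so the first Saturday is March 2.
1 October 2030 is a Tuesday, so Sundays fall on 6, 13, 20, 27; the last is October 27.
Daylight saving runs 2 March – 27 October; 7 March 2030 is inside that window, so Varove District is at UTC+00:00.
08:45 local − 0h = 08:45 UTC.

08:45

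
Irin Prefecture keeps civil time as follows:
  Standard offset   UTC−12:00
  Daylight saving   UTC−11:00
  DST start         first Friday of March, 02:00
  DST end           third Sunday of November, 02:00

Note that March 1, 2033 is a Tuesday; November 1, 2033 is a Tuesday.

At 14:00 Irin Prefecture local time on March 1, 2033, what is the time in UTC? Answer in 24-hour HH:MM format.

1 March 2033 is a Tuesday, so the first Friday is March 4.
1 November 2033 is a Tuesday, so the first Sunday is November 6 and the third is November 20.
March 1, 2033 does not fall between 4 March and 20 November, so daylight saving is not in effect and Irin Prefecture is at UTC−12:00.
14:00 local + 12h = 02:00 UTC (rolling into the next day, 2 March 2033).

02:00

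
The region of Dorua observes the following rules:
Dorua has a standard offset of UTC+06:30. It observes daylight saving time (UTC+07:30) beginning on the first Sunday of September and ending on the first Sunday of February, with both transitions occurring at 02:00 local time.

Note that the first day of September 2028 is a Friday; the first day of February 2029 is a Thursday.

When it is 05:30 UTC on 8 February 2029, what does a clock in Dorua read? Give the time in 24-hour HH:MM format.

12:00

1 September 2028 is a Friday, so the first Sunday is September 3.
1 February 2029 is a Thursday, so the first Sunday is February 4.
At the standard offset (UTC+06:30), 05:30 UTC + 6h30m = 12:00 Dorua standard time.
The standard-time date in Dorua, 8 February 2029, is outside the daylight-saving period (3 September 2028 – 4 February 2029), so Dorua is on standard time, UTC+06:30.
05:30 UTC + 6h30m = 12:00 local.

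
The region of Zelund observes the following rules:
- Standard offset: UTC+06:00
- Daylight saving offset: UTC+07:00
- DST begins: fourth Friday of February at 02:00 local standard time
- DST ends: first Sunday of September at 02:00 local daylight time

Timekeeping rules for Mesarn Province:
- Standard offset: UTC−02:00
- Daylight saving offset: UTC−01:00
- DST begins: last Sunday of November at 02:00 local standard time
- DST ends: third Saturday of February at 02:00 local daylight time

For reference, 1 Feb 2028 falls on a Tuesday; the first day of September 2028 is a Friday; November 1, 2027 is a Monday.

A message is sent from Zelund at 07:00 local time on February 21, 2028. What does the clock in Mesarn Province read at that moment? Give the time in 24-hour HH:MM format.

1 February 2028 is a Tuesday, so the first Friday is February 4 and the fourth is February 25.
1 September 2028 is a Friday, so the first Sunday is September 3.
Daylight saving runs 25 February – 3 September; February 21, 2028 is outside that window, so Zelund is on standard time at UTC+06:00.
07:00 Zelund − 6h = 01:00 UTC.
1 November 2027 is a Monday, so Sundays fall on 7, 14, 21, 28; the last is November 28.
1 February 2028 is a Tuesday, so the first Saturday is February 5 and the third is February 19.
At the standard offset (UTC−02:00), 01:00 UTC − 2h = 23:00 Mesarn Province standard time (rolling into the previous day, 20 February 2028).
The standard-time date in Mesarn Province, February 20, 2028, does not fall between 28 November 2027 and 19 February 2028, so daylight saving is not in effect and Mesarn Province is at UTC−02:00.
01:00 UTC − 2h = 23:00 Mesarn Province (rolling into the previous day, 20 February 2028).

23:00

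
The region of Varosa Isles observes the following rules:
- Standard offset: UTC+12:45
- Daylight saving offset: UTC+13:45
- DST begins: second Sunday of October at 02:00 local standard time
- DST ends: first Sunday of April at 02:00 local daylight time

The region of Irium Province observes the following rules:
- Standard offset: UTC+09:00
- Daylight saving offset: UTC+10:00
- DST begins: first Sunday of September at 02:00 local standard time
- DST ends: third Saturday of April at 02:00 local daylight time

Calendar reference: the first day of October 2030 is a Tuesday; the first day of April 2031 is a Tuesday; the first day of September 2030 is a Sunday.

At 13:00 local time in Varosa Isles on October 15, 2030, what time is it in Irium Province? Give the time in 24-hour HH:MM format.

09:15

1 October 2030 is a Tuesday, so the first Sunday is October 6 and the second is October 13.
1 April 2031 is a Tuesday, so the first Sunday is April 6.
October 15, 2030 falls between 13 October 2030 and 6 April 2031, so daylight saving is in effect and Varosa Isles is at UTC+13:45.
13:00 Varosa Isles − 13h45m = 23:15 UTC (rolling into the previous day, 14 October 2030).
1 September 2030 is a Sunday, so the first Sunday is September 1.
1 April 2031 is a Tuesday, so the first Saturday is April 5 and the third is April 19.
At the standard offset (UTC+09:00), 23:15 UTC + 9h = 08:15 Irium Province standard time (rolling into the next day, 15 October 2030).
Daylight saving runs 1 September 2030 – 19 April 2031; the standard-time date in Irium Province, October 15, 2030, is inside that window, so Irium Province is at UTC+10:00.
23:15 UTC + 10h = 09:15 Irium Province (rolling into the next day, 15 October 2030).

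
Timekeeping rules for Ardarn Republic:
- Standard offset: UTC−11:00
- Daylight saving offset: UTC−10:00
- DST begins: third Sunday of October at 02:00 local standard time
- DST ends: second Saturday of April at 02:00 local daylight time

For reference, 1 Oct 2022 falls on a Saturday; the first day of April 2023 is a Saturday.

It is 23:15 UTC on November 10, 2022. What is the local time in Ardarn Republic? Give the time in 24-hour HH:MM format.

13:15

1 October 2022 is a Saturday, so the first Sunday is October 2 and the third is October 16.
1 April 2023 is a Saturday, so the first Saturday is April 1 and the second is April 8.
At the standard offset (UTC−11:00), 23:15 UTC − 11h = 12:15 Ardarn Republic standard time.
The standard-time date in Ardarn Republic, November 10, 2022, lies within the daylight-saving period (16 October 2022 – 8 April 2023), so Ardarn Republic is on daylight time, UTC−10:00.
23:15 UTC − 10h = 13:15 local.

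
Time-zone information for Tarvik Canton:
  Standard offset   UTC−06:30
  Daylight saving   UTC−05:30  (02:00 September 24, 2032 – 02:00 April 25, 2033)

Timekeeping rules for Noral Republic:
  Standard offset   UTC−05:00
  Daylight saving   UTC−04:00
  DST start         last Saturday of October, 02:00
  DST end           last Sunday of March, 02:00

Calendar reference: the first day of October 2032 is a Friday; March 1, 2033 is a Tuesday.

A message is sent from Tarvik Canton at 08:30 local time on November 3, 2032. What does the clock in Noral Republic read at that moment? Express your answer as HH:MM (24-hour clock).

10:00

November 3, 2032 lies within the daylight-saving period (24 September 2032 – 25 April 2033), so Tarvik Canton is on daylight time, UTC−05:30.
08:30 Tarvik Canton + 5h30m = 14:00 UTC.
1 October 2032 is a Friday, so Saturdays fall on 2, 9, 16, 23, 30; the last is October 30.
1 March 2033 is a Tuesday, so Sundays fall on 6, 13, 20, 27; the last is March 27.
At the standard offset (UTC−05:00), 14:00 UTC − 5h = 09:00 Noral Republic standard time.
The standard-time date in Noral Republic, November 3, 2032, falls between 30 October 2032 and 27 March 2033, so daylight saving is in effect and Noral Republic is at UTC−04:00.
14:00 UTC − 4h = 10:00 Noral Republic.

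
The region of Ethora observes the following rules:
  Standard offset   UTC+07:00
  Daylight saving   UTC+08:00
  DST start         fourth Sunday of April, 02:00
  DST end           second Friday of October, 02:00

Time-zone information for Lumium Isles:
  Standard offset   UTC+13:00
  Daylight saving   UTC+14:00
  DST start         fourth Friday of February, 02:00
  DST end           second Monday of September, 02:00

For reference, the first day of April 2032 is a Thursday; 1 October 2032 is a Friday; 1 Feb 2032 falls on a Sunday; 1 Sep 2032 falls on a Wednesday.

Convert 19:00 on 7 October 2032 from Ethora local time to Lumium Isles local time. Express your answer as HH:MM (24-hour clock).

1 April 2032 is a Thursday, so the first Sunday is April 4 and the fourth is April 25.
1 October 2032 is a Friday, so the first Friday is October 1 and the second is October 8.
7 October 2032 falls between 25 April and 8 October, so daylight saving is in effect and Ethora is at UTC+08:00.
19:00 Ethora − 8h = 11:00 UTC.
1 February 2032 is a Sunday, so the first Friday is February 6 and the fourth is February 27.
1 September 2032 is a Wednesday, so the first Monday is September 6 and the second is September 13.
At the standard offset (UTC+13:00), 11:00 UTC + 13h = 00:00 Lumium Isles standard time (rolling into the next day, 8 October 2032).
The standard-time date in Lumium Isles, 8 October 2032, does not fall between 27 February and 13 September, so daylight saving is not in effect and Lumium Isles is at UTC+13:00.
11:00 UTC + 13h = 00:00 Lumium Isles (rolling into the next day, 8 October 2032).

00:00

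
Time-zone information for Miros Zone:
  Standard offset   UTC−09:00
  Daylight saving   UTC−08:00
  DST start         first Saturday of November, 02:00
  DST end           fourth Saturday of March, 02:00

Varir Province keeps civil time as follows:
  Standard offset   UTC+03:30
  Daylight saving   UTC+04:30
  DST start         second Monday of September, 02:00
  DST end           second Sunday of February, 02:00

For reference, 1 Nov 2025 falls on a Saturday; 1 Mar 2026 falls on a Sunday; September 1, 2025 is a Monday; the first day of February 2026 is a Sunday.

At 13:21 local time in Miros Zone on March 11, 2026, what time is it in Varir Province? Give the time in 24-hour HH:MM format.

00:51

1 November 2025 is a Saturday, so the first Saturday is November 1.
1 March 2026 is a Sunday, so the first Saturday is March 7 and the fourth is March 28.
March 11, 2026 falls between 1 November 2025 and 28 March 2026, so daylight saving is in effect and Miros Zone is at UTC−08:00.
13:21 Miros Zone + 8h = 21:21 UTC.
1 September 2025 is a Monday, so the first Monday is September 1 and the second is September 8.
1 February 2026 is a Sunday, so the first Sunday is February 1 and the second is February 8.
At the standard offset (UTC+03:30), 21:21 UTC + 3h30m = 00:51 Varir Province standard time (rolling into the next day, 12 March 2026).
The standard-time date in Varir Province, March 12, 2026, is outside the daylight-saving period (8 September 2025 – 8 February 2026), so Varir Province is on standard time, UTC+03:30.
21:21 UTC + 3h30m = 00:51 Varir Province (rolling into the next day, 12 March 2026).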